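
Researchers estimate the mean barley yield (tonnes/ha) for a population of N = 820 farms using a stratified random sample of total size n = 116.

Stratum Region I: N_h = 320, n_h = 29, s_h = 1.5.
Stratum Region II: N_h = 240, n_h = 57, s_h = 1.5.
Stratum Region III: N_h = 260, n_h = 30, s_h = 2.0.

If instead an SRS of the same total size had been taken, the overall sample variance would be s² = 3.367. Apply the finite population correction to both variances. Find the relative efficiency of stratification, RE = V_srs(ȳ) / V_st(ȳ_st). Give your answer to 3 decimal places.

RE ≈ 0.990

V̂(ȳ_st) = Σ W_h² (1 − n_h/N_h) s_h²/n_h, with W_h = N_h/N and N = 820:
  stratum Region I: (320/820)²·(1 − 29/320)·1.5²/29 = 0.0107448
  stratum Region II: (240/820)²·(1 − 57/240)·1.5²/57 = 0.00257835
  stratum Region III: (260/820)²·(1 − 30/260)·2.0²/30 = 0.011858
V_st = 0.0251812
V_srs = (1 − 116/820)·3.367/116 = 0.0249198
Relative efficiency = V_srs / V_st = 0.0249198/0.0251812 = 0.9896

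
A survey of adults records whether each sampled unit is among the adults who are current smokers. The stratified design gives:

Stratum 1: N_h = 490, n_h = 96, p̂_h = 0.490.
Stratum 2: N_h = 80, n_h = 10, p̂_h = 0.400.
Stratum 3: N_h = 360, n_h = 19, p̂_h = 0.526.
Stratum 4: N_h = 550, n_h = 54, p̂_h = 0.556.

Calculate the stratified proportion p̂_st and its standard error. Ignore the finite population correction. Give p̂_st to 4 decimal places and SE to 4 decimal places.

N = 1480; stratum weights W_h = N_h/N.
p̂_st = Σ W_h p̂_h = (490·0.490 + 80·0.400 + 360·0.526 + 550·0.556)/1480 = 0.51842
V̂(p̂_st) = Σ W_h² p̂_h(1−p̂_h)/(n_h−1):
  stratum 1: (490/1480)²·0.490·0.510/95 = 0.000288344
  stratum 2: (80/1480)²·0.400·0.600/9 = 7.79158e-05
  stratum 3: (360/1480)²·0.526·0.474/18 = 0.000819546
  stratum 4: (550/1480)²·0.556·0.444/53 = 0.000643256
V̂(p̂_st) = 0.00182906; SE = √V̂ = 0.0427675

p̂_st ≈ 0.5184, SE ≈ 0.0428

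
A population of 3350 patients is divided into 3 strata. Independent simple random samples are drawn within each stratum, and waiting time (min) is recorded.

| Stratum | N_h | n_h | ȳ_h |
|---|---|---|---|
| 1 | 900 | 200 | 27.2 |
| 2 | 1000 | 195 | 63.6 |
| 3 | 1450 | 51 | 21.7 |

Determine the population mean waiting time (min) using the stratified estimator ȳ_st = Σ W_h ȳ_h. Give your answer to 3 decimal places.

ȳ_st ≈ 35.685

N = Σ N_h = 3350. Stratum weights W_h = N_h/N.
ȳ_st = (900·27.2 + 1000·63.6 + 1450·21.7) / 3350 = 35.68507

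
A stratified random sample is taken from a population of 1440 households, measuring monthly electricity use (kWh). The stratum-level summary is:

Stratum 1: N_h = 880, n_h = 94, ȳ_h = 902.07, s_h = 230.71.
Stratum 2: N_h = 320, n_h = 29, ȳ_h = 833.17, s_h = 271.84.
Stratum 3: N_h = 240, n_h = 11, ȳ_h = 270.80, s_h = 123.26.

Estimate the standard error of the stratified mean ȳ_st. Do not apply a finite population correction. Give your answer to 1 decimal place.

SE(ȳ_st) ≈ 19.4

V̂(ȳ_st) = Σ W_h² s_h²/n_h, with W_h = N_h/N and N = 1440:
  stratum 1: (880/1440)²·230.71²/94 = 211.468
  stratum 2: (320/1440)²·271.84²/29 = 125.836
  stratum 3: (240/1440)²·123.26²/11 = 38.3662
V̂(ȳ_st) = 375.67
SE(ȳ_st) = √375.67 = 19.3822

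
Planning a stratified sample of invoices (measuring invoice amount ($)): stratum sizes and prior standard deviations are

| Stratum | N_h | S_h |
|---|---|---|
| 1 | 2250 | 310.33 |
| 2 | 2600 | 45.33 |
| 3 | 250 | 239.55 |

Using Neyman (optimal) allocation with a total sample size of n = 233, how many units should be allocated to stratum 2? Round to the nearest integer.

Neyman allocation: n_h = n · N_h S_h / Σ N_i S_i, with n = 233.
  stratum 1: N_h·S_h = 2250·310.33 = 698242.50
  stratum 2: N_h·S_h = 2600·45.33 = 117858.00
  stratum 3: N_h·S_h = 250·239.55 = 59887.50
Σ N_h S_h = 875988.00
n for stratum 2 = 233·117858.00/875988.00 = 31.349 → 31

31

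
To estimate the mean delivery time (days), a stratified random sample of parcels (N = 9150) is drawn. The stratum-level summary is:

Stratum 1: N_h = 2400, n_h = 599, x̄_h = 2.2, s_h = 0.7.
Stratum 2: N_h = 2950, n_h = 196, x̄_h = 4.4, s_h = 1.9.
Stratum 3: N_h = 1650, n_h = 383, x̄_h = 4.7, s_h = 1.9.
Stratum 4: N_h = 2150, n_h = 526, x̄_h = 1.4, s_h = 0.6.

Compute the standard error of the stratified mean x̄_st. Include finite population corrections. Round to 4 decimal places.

SE(x̄_st) ≈ 0.0458

V̂(x̄_st) = Σ W_h² (1 − n_h/N_h) s_h²/n_h, with W_h = N_h/N and N = 9150:
  stratum 1: (2400/9150)²·(1 − 599/2400)·0.7²/599 = 4.2233e-05
  stratum 2: (2950/9150)²·(1 − 196/2950)·1.9²/196 = 0.00178729
  stratum 3: (1650/9150)²·(1 − 383/1650)·1.9²/383 = 0.000235357
  stratum 4: (2150/9150)²·(1 − 526/2150)·0.6²/526 = 2.8543e-05
V̂(x̄_st) = 0.00209342
SE(x̄_st) = √0.00209342 = 0.0457539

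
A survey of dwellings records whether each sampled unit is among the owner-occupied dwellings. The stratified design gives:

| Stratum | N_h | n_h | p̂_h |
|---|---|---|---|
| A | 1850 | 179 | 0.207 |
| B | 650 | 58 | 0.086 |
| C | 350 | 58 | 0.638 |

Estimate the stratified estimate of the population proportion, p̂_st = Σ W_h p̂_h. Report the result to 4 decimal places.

N = 2850; stratum weights W_h = N_h/N.
p̂_st = Σ W_h p̂_h = (1850·0.207 + 650·0.086 + 350·0.638)/2850 = 0.23233

p̂_st ≈ 0.2323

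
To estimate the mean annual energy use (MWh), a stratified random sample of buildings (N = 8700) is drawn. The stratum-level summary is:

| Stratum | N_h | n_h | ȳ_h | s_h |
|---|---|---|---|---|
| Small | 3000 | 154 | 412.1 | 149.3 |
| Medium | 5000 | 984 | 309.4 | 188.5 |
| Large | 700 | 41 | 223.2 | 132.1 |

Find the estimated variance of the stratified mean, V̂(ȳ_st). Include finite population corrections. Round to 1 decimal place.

V̂(ȳ_st) ≈ 28.5

V̂(ȳ_st) = Σ W_h² (1 − n_h/N_h) s_h²/n_h, with W_h = N_h/N and N = 8700:
  stratum Small: (3000/8700)²·(1 − 154/3000)·149.3²/154 = 16.3274
  stratum Medium: (5000/8700)²·(1 − 984/5000)·188.5²/984 = 9.57972
  stratum Large: (700/8700)²·(1 − 41/700)·132.1²/41 = 2.59398
V̂(ȳ_st) = 28.5011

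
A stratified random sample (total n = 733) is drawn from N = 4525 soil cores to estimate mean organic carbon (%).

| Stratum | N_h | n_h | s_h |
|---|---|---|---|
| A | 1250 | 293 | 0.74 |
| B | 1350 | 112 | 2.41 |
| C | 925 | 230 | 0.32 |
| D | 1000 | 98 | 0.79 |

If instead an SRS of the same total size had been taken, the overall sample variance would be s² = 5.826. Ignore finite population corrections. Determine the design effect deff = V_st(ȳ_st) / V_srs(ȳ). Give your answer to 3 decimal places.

V̂(ȳ_st) = Σ W_h² s_h²/n_h, with W_h = N_h/N and N = 4525:
  stratum A: (1250/4525)²·0.74²/293 = 0.000142619
  stratum B: (1350/4525)²·2.41²/112 = 0.00461579
  stratum C: (925/4525)²·0.32²/230 = 1.86045e-05
  stratum D: (1000/4525)²·0.79²/98 = 0.000311022
V_st = 0.00508804
V_srs = s²/n = 5.826/733 = 0.00794816
deff = V_st / V_srs = 0.00508804/0.00794816 = 0.6402

deff ≈ 0.640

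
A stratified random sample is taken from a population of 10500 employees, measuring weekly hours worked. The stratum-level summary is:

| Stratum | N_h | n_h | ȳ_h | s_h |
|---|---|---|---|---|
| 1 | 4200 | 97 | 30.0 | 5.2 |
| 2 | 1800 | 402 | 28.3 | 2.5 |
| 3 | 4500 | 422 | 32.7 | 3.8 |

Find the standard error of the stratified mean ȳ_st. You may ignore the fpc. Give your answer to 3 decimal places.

V̂(ȳ_st) = Σ W_h² s_h²/n_h, with W_h = N_h/N and N = 10500:
  stratum 1: (4200/10500)²·5.2²/97 = 0.0446021
  stratum 2: (1800/10500)²·2.5²/402 = 0.000456899
  stratum 3: (4500/10500)²·3.8²/422 = 0.00628494
V̂(ȳ_st) = 0.0513439
SE(ȳ_st) = √0.0513439 = 0.226592

SE(ȳ_st) ≈ 0.227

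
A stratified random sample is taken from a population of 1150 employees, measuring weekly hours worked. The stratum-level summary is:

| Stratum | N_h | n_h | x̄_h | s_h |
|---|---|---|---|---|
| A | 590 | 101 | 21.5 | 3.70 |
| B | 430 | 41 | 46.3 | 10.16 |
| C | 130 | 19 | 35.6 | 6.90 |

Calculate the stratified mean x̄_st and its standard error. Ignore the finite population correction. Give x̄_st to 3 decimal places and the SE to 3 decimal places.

x̄_st = Σ W_h x̄_h = (590·21.5 + 430·46.3 + 130·35.6)/1150 = 32.36696
V̂(x̄_st) = Σ W_h² s_h²/n_h, with W_h = N_h/N and N = 1150:
  stratum A: (590/1150)²·3.70²/101 = 0.0356772
  stratum B: (430/1150)²·10.16²/41 = 0.352002
  stratum C: (130/1150)²·6.90²/19 = 0.0320211
V̂(x̄_st) = 0.4197
SE(x̄_st) = √0.4197 = 0.647843

x̄_st ≈ 32.367, SE ≈ 0.648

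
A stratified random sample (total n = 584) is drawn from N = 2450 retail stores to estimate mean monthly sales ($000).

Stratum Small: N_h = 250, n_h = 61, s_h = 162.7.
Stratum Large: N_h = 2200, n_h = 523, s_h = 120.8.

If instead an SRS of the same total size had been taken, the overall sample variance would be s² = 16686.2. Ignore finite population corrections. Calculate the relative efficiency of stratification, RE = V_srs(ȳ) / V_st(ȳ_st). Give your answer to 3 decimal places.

RE ≈ 1.058

V̂(ȳ_st) = Σ W_h² s_h²/n_h, with W_h = N_h/N and N = 2450:
  stratum Small: (250/2450)²·162.7²/61 = 4.51849
  stratum Large: (2200/2450)²·120.8²/523 = 22.4981
V_st = 27.0166
V_srs = s²/n = 16686.2/584 = 28.5723
Relative efficiency = V_srs / V_st = 28.5723/27.0166 = 1.0576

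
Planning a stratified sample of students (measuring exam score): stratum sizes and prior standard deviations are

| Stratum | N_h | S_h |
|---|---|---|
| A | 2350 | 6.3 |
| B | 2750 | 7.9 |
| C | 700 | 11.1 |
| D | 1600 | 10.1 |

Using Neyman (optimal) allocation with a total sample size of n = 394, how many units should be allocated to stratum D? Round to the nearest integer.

105

Neyman allocation: n_h = n · N_h S_h / Σ N_i S_i, with n = 394.
  stratum A: N_h·S_h = 2350·6.3 = 14805.00
  stratum B: N_h·S_h = 2750·7.9 = 21725.00
  stratum C: N_h·S_h = 700·11.1 = 7770.00
  stratum D: N_h·S_h = 1600·10.1 = 16160.00
Σ N_h S_h = 60460.00
n for stratum D = 394·16160.00/60460.00 = 105.310 → 105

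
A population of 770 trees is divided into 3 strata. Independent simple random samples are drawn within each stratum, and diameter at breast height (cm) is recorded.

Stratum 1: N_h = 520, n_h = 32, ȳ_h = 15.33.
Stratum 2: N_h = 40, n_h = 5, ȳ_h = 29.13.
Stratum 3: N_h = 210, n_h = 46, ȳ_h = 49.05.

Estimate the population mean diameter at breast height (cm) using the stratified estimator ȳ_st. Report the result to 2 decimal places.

N = Σ N_h = 770. Stratum weights W_h = N_h/N.
ȳ_st = (520·15.33 + 40·29.13 + 210·49.05) / 770 = 25.2432

ȳ_st ≈ 25.24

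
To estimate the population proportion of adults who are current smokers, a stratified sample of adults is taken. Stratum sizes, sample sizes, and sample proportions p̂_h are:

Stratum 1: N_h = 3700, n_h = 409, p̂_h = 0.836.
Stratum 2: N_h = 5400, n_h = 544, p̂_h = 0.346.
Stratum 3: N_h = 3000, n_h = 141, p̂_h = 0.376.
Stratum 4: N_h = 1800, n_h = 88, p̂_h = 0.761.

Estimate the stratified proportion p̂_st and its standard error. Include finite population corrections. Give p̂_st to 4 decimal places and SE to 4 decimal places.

N = 13900; stratum weights W_h = N_h/N.
p̂_st = Σ W_h p̂_h = (3700·0.836 + 5400·0.346 + 3000·0.376 + 1800·0.761)/13900 = 0.53665
V̂(p̂_st) = Σ W_h² (1 − n_h/N_h) p̂_h(1−p̂_h)/(n_h−1):
  stratum 1: (3700/13900)²·(1 − 409/3700)·0.836·0.164/408 = 2.11782e-05
  stratum 2: (5400/13900)²·(1 − 544/5400)·0.346·0.654/543 = 5.65584e-05
  stratum 3: (3000/13900)²·(1 − 141/3000)·0.376·0.624/140 = 7.43961e-05
  stratum 4: (1800/13900)²·(1 − 88/1800)·0.761·0.239/87 = 3.33434e-05
V̂(p̂_st) = 0.000185476; SE = √V̂ = 0.013619

p̂_st ≈ 0.5366, SE ≈ 0.0136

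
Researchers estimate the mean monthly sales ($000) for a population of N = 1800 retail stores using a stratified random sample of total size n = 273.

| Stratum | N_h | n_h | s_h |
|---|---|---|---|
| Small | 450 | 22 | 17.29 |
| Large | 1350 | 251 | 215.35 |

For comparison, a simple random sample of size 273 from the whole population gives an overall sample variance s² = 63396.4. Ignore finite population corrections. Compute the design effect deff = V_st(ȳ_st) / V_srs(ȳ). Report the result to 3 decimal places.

deff ≈ 0.451

V̂(ȳ_st) = Σ W_h² s_h²/n_h, with W_h = N_h/N and N = 1800:
  stratum Small: (450/1800)²·17.29²/22 = 0.849273
  stratum Large: (1350/1800)²·215.35²/251 = 103.929
V_st = 104.779
V_srs = s²/n = 63396.4/273 = 232.221
deff = V_st / V_srs = 104.779/232.221 = 0.4512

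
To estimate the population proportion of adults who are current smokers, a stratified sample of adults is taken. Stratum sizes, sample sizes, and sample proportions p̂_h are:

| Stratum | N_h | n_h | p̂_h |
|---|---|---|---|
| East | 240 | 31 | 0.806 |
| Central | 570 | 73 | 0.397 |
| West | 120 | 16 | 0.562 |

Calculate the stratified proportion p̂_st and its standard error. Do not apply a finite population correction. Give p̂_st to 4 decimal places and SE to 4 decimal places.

p̂_st ≈ 0.5238, SE ≈ 0.0432

N = 930; stratum weights W_h = N_h/N.
p̂_st = Σ W_h p̂_h = (240·0.806 + 570·0.397 + 120·0.562)/930 = 0.52384
V̂(p̂_st) = Σ W_h² p̂_h(1−p̂_h)/(n_h−1):
  stratum East: (240/930)²·0.806·0.194/30 = 0.000347114
  stratum Central: (570/930)²·0.397·0.603/72 = 0.00124899
  stratum West: (120/930)²·0.562·0.438/15 = 0.000273222
V̂(p̂_st) = 0.00186933; SE = √V̂ = 0.0432357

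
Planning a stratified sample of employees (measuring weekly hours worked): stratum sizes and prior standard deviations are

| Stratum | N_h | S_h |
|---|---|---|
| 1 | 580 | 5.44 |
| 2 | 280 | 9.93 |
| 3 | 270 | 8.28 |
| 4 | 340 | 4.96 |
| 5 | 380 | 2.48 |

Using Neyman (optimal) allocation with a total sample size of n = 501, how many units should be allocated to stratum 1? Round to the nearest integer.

146

Neyman allocation: n_h = n · N_h S_h / Σ N_i S_i, with n = 501.
  stratum 1: N_h·S_h = 580·5.44 = 3155.20
  stratum 2: N_h·S_h = 280·9.93 = 2780.40
  stratum 3: N_h·S_h = 270·8.28 = 2235.60
  stratum 4: N_h·S_h = 340·4.96 = 1686.40
  stratum 5: N_h·S_h = 380·2.48 = 942.40
Σ N_h S_h = 10800.00
n for stratum 1 = 501·3155.20/10800.00 = 146.366 → 146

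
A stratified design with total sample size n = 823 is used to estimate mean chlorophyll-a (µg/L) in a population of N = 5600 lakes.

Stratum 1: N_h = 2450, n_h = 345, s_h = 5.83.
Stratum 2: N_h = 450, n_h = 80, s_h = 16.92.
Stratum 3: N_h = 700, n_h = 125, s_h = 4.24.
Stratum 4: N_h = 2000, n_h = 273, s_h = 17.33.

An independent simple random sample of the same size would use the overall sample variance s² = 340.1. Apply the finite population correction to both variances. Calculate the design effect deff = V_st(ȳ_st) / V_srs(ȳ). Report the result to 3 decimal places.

V̂(ȳ_st) = Σ W_h² (1 − n_h/N_h) s_h²/n_h, with W_h = N_h/N and N = 5600:
  stratum 1: (2450/5600)²·(1 − 345/2450)·5.83²/345 = 0.0162017
  stratum 2: (450/5600)²·(1 − 80/450)·16.92²/80 = 0.0189998
  stratum 3: (700/5600)²·(1 − 125/700)·4.24²/125 = 0.00184591
  stratum 4: (2000/5600)²·(1 − 273/2000)·17.33²/273 = 0.121166
V_st = 0.158213
V_srs = (1 − 823/5600)·340.1/823 = 0.352512
deff = V_st / V_srs = 0.158213/0.352512 = 0.4488

deff ≈ 0.449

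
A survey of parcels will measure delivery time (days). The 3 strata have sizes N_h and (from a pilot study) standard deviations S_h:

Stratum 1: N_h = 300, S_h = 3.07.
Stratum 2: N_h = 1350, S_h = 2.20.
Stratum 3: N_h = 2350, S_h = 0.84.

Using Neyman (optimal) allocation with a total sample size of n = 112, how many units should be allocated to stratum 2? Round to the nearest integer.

57

Neyman allocation: n_h = n · N_h S_h / Σ N_i S_i, with n = 112.
  stratum 1: N_h·S_h = 300·3.07 = 921.00
  stratum 2: N_h·S_h = 1350·2.20 = 2970.00
  stratum 3: N_h·S_h = 2350·0.84 = 1974.00
Σ N_h S_h = 5865.00
n for stratum 2 = 112·2970.00/5865.00 = 56.716 → 57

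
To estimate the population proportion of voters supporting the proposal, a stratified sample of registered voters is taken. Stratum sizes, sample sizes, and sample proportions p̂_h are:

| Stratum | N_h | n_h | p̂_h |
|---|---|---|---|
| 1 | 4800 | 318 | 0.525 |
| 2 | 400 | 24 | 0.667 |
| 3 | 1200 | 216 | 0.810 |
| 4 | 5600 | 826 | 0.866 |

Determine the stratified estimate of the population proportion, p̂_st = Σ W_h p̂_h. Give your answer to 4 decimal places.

p̂_st ≈ 0.7174

N = 12000; stratum weights W_h = N_h/N.
p̂_st = Σ W_h p̂_h = (4800·0.525 + 400·0.667 + 1200·0.810 + 5600·0.866)/12000 = 0.71737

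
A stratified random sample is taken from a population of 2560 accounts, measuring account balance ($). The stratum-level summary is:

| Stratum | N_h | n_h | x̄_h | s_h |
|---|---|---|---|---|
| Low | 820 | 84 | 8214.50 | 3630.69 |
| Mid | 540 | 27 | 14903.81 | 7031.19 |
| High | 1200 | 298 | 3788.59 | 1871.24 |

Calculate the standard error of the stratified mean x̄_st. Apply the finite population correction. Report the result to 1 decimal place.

SE(x̄_st) ≈ 306.3

V̂(x̄_st) = Σ W_h² (1 − n_h/N_h) s_h²/n_h, with W_h = N_h/N and N = 2560:
  stratum Low: (820/2560)²·(1 − 84/820)·3630.69²/84 = 14451.4
  stratum Mid: (540/2560)²·(1 − 27/540)·7031.19²/27 = 77397.2
  stratum High: (1200/2560)²·(1 − 298/1200)·1871.24²/298 = 1940.67
V̂(x̄_st) = 93789.3
SE(x̄_st) = √93789.3 = 306.25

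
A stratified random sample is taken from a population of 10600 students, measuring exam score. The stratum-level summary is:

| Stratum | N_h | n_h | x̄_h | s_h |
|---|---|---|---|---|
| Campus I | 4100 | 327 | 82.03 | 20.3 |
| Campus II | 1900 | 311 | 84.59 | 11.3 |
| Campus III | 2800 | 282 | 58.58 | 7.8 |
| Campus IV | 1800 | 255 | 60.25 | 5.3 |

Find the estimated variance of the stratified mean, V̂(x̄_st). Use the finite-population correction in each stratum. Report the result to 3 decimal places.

V̂(x̄_st) = Σ W_h² (1 − n_h/N_h) s_h²/n_h, with W_h = N_h/N and N = 10600:
  stratum Campus I: (4100/10600)²·(1 − 327/4100)·20.3²/327 = 0.173502
  stratum Campus II: (1900/10600)²·(1 − 311/1900)·11.3²/311 = 0.0110322
  stratum Campus III: (2800/10600)²·(1 − 282/2800)·7.8²/282 = 0.0135376
  stratum Campus IV: (1800/10600)²·(1 − 255/1800)·5.3²/255 = 0.00272647
V̂(x̄_st) = 0.200798

V̂(x̄_st) ≈ 0.201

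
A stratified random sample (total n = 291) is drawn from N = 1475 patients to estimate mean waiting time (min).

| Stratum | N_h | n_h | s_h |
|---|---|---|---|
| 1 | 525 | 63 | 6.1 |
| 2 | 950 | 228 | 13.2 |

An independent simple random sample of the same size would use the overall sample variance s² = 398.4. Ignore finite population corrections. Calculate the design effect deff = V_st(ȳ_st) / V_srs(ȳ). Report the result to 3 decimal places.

deff ≈ 0.286

V̂(ȳ_st) = Σ W_h² s_h²/n_h, with W_h = N_h/N and N = 1475:
  stratum 1: (525/1475)²·6.1²/63 = 0.0748262
  stratum 2: (950/1475)²·13.2²/228 = 0.317012
V_st = 0.391839
V_srs = s²/n = 398.4/291 = 1.36907
deff = V_st / V_srs = 0.391839/1.36907 = 0.2862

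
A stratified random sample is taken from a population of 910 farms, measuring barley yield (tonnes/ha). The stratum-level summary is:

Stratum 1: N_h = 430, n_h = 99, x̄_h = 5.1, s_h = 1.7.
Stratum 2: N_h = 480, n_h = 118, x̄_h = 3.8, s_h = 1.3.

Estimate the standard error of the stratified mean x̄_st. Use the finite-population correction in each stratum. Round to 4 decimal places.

SE(x̄_st) ≈ 0.0896

V̂(x̄_st) = Σ W_h² (1 − n_h/N_h) s_h²/n_h, with W_h = N_h/N and N = 910:
  stratum 1: (430/910)²·(1 − 99/430)·1.7²/99 = 0.00501737
  stratum 2: (480/910)²·(1 − 118/480)·1.3²/118 = 0.00300519
V̂(x̄_st) = 0.00802256
SE(x̄_st) = √0.00802256 = 0.0895687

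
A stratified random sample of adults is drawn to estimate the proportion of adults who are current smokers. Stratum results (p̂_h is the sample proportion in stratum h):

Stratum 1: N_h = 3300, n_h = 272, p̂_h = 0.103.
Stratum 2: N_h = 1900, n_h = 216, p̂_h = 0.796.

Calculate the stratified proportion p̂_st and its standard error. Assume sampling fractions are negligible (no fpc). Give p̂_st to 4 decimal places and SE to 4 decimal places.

N = 5200; stratum weights W_h = N_h/N.
p̂_st = Σ W_h p̂_h = (3300·0.103 + 1900·0.796)/5200 = 0.35621
V̂(p̂_st) = Σ W_h² p̂_h(1−p̂_h)/(n_h−1):
  stratum 1: (3300/5200)²·0.103·0.897/271 = 0.000137303
  stratum 2: (1900/5200)²·0.796·0.204/215 = 0.000100834
V̂(p̂_st) = 0.000238137; SE = √V̂ = 0.0154317

p̂_st ≈ 0.3562, SE ≈ 0.0154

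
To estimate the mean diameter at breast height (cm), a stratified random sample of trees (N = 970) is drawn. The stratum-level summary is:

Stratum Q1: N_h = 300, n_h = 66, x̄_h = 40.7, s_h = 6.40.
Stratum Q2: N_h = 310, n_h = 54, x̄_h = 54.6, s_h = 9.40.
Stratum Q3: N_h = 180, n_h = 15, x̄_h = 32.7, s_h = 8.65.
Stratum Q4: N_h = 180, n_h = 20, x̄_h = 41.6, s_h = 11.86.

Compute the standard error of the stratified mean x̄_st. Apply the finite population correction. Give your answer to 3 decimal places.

SE(x̄_st) ≈ 0.746

V̂(x̄_st) = Σ W_h² (1 − n_h/N_h) s_h²/n_h, with W_h = N_h/N and N = 970:
  stratum Q1: (300/970)²·(1 − 66/300)·6.40²/66 = 0.0463031
  stratum Q2: (310/970)²·(1 − 54/310)·9.40²/54 = 0.138013
  stratum Q3: (180/970)²·(1 − 15/180)·8.65²/15 = 0.157454
  stratum Q4: (180/970)²·(1 − 20/180)·11.86²/20 = 0.215272
V̂(x̄_st) = 0.557043
SE(x̄_st) = √0.557043 = 0.746353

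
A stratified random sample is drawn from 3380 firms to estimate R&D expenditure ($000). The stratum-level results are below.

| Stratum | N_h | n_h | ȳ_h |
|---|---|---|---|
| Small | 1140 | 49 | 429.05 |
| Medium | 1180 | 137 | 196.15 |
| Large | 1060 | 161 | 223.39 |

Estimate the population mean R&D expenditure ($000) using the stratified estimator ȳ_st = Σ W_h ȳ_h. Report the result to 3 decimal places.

ȳ_st ≈ 283.245

N = Σ N_h = 3380. Stratum weights W_h = N_h/N.
ȳ_st = (1140·429.05 + 1180·196.15 + 1060·223.39) / 3380 = 283.24479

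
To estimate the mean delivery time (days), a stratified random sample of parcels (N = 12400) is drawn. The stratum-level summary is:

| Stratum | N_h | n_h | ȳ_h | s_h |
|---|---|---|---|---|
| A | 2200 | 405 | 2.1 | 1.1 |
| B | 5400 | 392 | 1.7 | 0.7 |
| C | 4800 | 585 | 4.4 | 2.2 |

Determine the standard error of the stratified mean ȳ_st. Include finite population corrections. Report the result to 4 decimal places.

SE(ȳ_st) ≈ 0.0372

V̂(ȳ_st) = Σ W_h² (1 − n_h/N_h) s_h²/n_h, with W_h = N_h/N and N = 12400:
  stratum A: (2200/12400)²·(1 − 405/2200)·1.1²/405 = 7.67316e-05
  stratum B: (5400/12400)²·(1 − 392/5400)·0.7²/392 = 0.000219849
  stratum C: (4800/12400)²·(1 − 585/4800)·2.2²/585 = 0.00108864
V̂(ȳ_st) = 0.00138522
SE(ȳ_st) = √0.00138522 = 0.0372186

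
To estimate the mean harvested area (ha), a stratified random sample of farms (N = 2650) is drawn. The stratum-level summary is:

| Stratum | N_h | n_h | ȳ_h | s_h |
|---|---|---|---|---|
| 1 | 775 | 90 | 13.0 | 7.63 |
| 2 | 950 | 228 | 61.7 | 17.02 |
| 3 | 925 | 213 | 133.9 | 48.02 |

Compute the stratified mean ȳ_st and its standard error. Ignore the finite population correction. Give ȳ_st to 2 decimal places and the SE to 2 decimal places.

ȳ_st ≈ 72.66, SE ≈ 1.24

ȳ_st = Σ W_h ȳ_h = (775·13.0 + 950·61.7 + 925·133.9)/2650 = 72.65943
V̂(ȳ_st) = Σ W_h² s_h²/n_h, with W_h = N_h/N and N = 2650:
  stratum 1: (775/2650)²·7.63²/90 = 0.0553246
  stratum 2: (950/2650)²·17.02²/228 = 0.163283
  stratum 3: (925/2650)²·48.02²/213 = 1.31904
V̂(ȳ_st) = 1.53764
SE(ȳ_st) = √1.53764 = 1.24002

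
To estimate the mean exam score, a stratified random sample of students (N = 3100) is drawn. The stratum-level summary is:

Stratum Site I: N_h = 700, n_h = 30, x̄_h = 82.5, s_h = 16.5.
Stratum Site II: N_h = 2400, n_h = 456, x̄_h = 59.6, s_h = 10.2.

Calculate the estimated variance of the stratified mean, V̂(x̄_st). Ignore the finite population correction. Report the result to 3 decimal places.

V̂(x̄_st) ≈ 0.599

V̂(x̄_st) = Σ W_h² s_h²/n_h, with W_h = N_h/N and N = 3100:
  stratum Site I: (700/3100)²·16.5²/30 = 0.462721
  stratum Site II: (2400/3100)²·10.2²/456 = 0.136752
V̂(x̄_st) = 0.599473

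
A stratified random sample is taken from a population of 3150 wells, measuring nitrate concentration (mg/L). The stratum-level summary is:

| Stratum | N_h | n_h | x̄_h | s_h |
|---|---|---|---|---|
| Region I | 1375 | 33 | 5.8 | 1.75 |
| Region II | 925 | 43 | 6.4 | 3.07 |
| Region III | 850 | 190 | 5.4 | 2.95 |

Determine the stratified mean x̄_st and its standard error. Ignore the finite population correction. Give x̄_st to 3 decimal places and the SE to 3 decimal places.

x̄_st = Σ W_h x̄_h = (1375·5.8 + 925·6.4 + 850·5.4)/3150 = 5.86825
V̂(x̄_st) = Σ W_h² s_h²/n_h, with W_h = N_h/N and N = 3150:
  stratum Region I: (1375/3150)²·1.75²/33 = 0.0176826
  stratum Region II: (925/3150)²·3.07²/43 = 0.0189004
  stratum Region III: (850/3150)²·2.95²/190 = 0.00333509
V̂(x̄_st) = 0.0399181
SE(x̄_st) = √0.0399181 = 0.199795

x̄_st ≈ 5.868, SE ≈ 0.200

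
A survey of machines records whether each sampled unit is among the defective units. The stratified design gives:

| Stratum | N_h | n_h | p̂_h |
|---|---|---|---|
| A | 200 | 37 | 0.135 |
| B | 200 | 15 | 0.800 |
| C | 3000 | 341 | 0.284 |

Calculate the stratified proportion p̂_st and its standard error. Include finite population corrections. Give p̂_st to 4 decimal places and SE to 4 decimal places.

N = 3400; stratum weights W_h = N_h/N.
p̂_st = Σ W_h p̂_h = (200·0.135 + 200·0.800 + 3000·0.284)/3400 = 0.30559
V̂(p̂_st) = Σ W_h² (1 − n_h/N_h) p̂_h(1−p̂_h)/(n_h−1):
  stratum A: (200/3400)²·(1 − 37/200)·0.135·0.865/36 = 9.1476e-06
  stratum B: (200/3400)²·(1 − 15/200)·0.800·0.200/14 = 3.65793e-05
  stratum C: (3000/3400)²·(1 − 341/3000)·0.284·0.716/340 = 0.0004127
V̂(p̂_st) = 0.000458427; SE = √V̂ = 0.0214109

p̂_st ≈ 0.3056, SE ≈ 0.0214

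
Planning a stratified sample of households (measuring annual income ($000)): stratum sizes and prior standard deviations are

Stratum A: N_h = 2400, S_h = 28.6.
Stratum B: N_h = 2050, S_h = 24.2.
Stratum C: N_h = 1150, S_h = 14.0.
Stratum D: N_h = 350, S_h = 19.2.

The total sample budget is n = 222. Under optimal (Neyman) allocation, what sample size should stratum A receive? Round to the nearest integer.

108

Neyman allocation: n_h = n · N_h S_h / Σ N_i S_i, with n = 222.
  stratum A: N_h·S_h = 2400·28.6 = 68640.00
  stratum B: N_h·S_h = 2050·24.2 = 49610.00
  stratum C: N_h·S_h = 1150·14.0 = 16100.00
  stratum D: N_h·S_h = 350·19.2 = 6720.00
Σ N_h S_h = 141070.00
n for stratum A = 222·68640.00/141070.00 = 108.018 → 108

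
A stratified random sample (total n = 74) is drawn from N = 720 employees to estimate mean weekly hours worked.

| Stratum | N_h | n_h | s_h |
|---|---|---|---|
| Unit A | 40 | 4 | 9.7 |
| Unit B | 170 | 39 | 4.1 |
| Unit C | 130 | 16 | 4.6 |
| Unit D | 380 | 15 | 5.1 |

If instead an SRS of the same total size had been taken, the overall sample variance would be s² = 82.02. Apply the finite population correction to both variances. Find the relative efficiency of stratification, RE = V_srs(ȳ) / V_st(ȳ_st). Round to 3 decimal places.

V̂(ȳ_st) = Σ W_h² (1 − n_h/N_h) s_h²/n_h, with W_h = N_h/N and N = 720:
  stratum Unit A: (40/720)²·(1 − 4/40)·9.7²/4 = 0.0653403
  stratum Unit B: (170/720)²·(1 − 39/170)·4.1²/39 = 0.0185165
  stratum Unit C: (130/720)²·(1 − 16/130)·4.6²/16 = 0.0378076
  stratum Unit D: (380/720)²·(1 − 15/380)·5.1²/15 = 0.463939
V_st = 0.585603
V_srs = (1 − 74/720)·82.02/74 = 0.994462
Relative efficiency = V_srs / V_st = 0.994462/0.585603 = 1.6982

RE ≈ 1.698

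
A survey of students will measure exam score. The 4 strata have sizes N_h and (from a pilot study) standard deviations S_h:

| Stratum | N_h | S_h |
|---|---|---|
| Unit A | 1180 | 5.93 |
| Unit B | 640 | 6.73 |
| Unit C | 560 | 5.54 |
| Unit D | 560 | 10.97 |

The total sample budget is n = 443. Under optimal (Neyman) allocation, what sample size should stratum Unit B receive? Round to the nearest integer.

Neyman allocation: n_h = n · N_h S_h / Σ N_i S_i, with n = 443.
  stratum Unit A: N_h·S_h = 1180·5.93 = 6997.40
  stratum Unit B: N_h·S_h = 640·6.73 = 4307.20
  stratum Unit C: N_h·S_h = 560·5.54 = 3102.40
  stratum Unit D: N_h·S_h = 560·10.97 = 6143.20
Σ N_h S_h = 20550.20
n for stratum Unit B = 443·4307.20/20550.20 = 92.850 → 93

93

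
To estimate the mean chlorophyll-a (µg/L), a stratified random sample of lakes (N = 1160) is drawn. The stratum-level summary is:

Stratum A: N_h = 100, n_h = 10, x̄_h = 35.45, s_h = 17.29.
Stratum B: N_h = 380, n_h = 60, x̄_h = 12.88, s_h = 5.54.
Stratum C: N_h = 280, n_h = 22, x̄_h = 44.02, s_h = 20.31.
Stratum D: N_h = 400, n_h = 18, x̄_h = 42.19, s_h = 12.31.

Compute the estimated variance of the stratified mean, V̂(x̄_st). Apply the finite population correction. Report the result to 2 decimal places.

V̂(x̄_st) ≈ 2.21

V̂(x̄_st) = Σ W_h² (1 − n_h/N_h) s_h²/n_h, with W_h = N_h/N and N = 1160:
  stratum A: (100/1160)²·(1 − 10/100)·17.29²/10 = 0.199948
  stratum B: (380/1160)²·(1 − 60/380)·5.54²/60 = 0.046226
  stratum C: (280/1160)²·(1 − 22/280)·20.31²/22 = 1.0066
  stratum D: (400/1160)²·(1 − 18/400)·12.31²/18 = 0.955985
V̂(x̄_st) = 2.20876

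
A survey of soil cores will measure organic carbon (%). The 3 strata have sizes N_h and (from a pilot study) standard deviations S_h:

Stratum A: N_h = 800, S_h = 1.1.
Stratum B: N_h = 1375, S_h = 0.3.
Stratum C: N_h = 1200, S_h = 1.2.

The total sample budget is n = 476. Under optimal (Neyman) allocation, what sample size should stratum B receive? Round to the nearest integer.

Neyman allocation: n_h = n · N_h S_h / Σ N_i S_i, with n = 476.
  stratum A: N_h·S_h = 800·1.1 = 880.00
  stratum B: N_h·S_h = 1375·0.3 = 412.50
  stratum C: N_h·S_h = 1200·1.2 = 1440.00
Σ N_h S_h = 2732.50
n for stratum B = 476·412.50/2732.50 = 71.857 → 72

72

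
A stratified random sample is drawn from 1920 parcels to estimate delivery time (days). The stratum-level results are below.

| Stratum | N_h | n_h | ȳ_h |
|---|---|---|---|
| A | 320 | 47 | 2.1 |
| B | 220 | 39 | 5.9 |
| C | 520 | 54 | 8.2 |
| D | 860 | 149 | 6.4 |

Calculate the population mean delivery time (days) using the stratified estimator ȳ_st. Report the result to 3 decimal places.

N = Σ N_h = 1920. Stratum weights W_h = N_h/N.
ȳ_st = (320·2.1 + 220·5.9 + 520·8.2 + 860·6.4) / 1920 = 6.11354

ȳ_st ≈ 6.114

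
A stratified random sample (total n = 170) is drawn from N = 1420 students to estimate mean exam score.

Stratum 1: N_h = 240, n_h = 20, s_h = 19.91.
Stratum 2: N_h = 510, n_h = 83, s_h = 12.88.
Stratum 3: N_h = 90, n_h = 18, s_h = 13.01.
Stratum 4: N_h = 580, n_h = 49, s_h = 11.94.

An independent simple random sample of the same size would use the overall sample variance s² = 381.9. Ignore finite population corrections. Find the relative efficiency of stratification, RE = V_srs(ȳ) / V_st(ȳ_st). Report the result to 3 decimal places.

RE ≈ 1.668

V̂(ȳ_st) = Σ W_h² s_h²/n_h, with W_h = N_h/N and N = 1420:
  stratum 1: (240/1420)²·19.91²/20 = 0.566185
  stratum 2: (510/1420)²·12.88²/83 = 0.25782
  stratum 3: (90/1420)²·13.01²/18 = 0.0377738
  stratum 4: (580/1420)²·11.94²/49 = 0.485391
V_st = 1.34717
V_srs = s²/n = 381.9/170 = 2.24647
Relative efficiency = V_srs / V_st = 2.24647/1.34717 = 1.6675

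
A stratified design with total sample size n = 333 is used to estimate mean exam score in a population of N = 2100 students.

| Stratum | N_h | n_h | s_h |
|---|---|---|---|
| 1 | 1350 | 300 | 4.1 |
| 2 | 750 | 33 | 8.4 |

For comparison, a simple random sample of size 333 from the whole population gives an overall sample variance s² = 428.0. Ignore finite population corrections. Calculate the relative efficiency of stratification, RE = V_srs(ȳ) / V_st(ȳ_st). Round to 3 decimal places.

V̂(ȳ_st) = Σ W_h² s_h²/n_h, with W_h = N_h/N and N = 2100:
  stratum 1: (1350/2100)²·4.1²/300 = 0.0231566
  stratum 2: (750/2100)²·8.4²/33 = 0.272727
V_st = 0.295884
V_srs = s²/n = 428.0/333 = 1.28529
Relative efficiency = V_srs / V_st = 1.28529/0.295884 = 4.3439

RE ≈ 4.344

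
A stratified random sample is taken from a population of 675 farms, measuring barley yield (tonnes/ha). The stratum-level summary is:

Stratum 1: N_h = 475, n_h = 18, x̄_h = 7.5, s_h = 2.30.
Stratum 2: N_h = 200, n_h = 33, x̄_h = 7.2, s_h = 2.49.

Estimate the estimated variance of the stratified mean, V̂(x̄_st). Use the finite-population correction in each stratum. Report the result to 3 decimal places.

V̂(x̄_st) ≈ 0.154

V̂(x̄_st) = Σ W_h² (1 − n_h/N_h) s_h²/n_h, with W_h = N_h/N and N = 675:
  stratum 1: (475/675)²·(1 − 18/475)·2.30²/18 = 0.140019
  stratum 2: (200/675)²·(1 − 33/200)·2.49²/33 = 0.0137728
V̂(x̄_st) = 0.153791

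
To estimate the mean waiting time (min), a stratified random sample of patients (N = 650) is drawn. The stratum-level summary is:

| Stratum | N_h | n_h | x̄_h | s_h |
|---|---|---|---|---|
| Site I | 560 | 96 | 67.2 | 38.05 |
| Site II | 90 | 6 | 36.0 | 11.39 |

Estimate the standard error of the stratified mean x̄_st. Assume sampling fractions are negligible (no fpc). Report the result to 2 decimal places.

SE(x̄_st) ≈ 3.41

V̂(x̄_st) = Σ W_h² s_h²/n_h, with W_h = N_h/N and N = 650:
  stratum Site I: (560/650)²·38.05²/96 = 11.1941
  stratum Site II: (90/650)²·11.39²/6 = 0.414529
V̂(x̄_st) = 11.6086
SE(x̄_st) = √11.6086 = 3.40714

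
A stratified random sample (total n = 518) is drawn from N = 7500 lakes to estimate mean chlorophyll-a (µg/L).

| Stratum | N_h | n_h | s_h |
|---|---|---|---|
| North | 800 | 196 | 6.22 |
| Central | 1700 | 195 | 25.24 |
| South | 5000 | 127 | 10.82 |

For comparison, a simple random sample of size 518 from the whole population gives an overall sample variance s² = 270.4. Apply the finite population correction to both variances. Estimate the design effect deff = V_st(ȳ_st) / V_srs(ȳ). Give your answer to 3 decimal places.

V̂(ȳ_st) = Σ W_h² (1 − n_h/N_h) s_h²/n_h, with W_h = N_h/N and N = 7500:
  stratum North: (800/7500)²·(1 − 196/800)·6.22²/196 = 0.00169562
  stratum Central: (1700/7500)²·(1 − 195/1700)·25.24²/195 = 0.148596
  stratum South: (5000/7500)²·(1 − 127/5000)·10.82²/127 = 0.399296
V_st = 0.549587
V_srs = (1 − 518/7500)·270.4/518 = 0.485954
deff = V_st / V_srs = 0.549587/0.485954 = 1.1309

deff ≈ 1.131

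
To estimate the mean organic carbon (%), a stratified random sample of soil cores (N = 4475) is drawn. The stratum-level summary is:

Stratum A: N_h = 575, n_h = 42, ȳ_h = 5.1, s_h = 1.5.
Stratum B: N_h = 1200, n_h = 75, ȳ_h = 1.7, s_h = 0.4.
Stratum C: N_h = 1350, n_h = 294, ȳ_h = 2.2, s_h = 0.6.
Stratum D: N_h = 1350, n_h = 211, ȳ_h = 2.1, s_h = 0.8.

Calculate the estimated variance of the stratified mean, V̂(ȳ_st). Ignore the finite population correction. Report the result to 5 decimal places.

V̂(ȳ_st) ≈ 0.00143

V̂(ȳ_st) = Σ W_h² s_h²/n_h, with W_h = N_h/N and N = 4475:
  stratum A: (575/4475)²·1.5²/42 = 0.000884469
  stratum B: (1200/4475)²·0.4²/75 = 0.000153403
  stratum C: (1350/4475)²·0.6²/294 = 0.000111439
  stratum D: (1350/4475)²·0.8²/211 = 0.000276044
V̂(ȳ_st) = 0.00142536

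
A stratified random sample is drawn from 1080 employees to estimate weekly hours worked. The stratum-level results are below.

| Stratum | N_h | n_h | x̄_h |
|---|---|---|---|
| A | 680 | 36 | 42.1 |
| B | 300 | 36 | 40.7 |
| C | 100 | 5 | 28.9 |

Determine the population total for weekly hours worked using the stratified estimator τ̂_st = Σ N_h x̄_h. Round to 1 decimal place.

τ̂_st ≈ 43728.0

τ̂_st = Σ N_h x̄_h = 680·42.1 + 300·40.7 + 100·28.9 = 43728.0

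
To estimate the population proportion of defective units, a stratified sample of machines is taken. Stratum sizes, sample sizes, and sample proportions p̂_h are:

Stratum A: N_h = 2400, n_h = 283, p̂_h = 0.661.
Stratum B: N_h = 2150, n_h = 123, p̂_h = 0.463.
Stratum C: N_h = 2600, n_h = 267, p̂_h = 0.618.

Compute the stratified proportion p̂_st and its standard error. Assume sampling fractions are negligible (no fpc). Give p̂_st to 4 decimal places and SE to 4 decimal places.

p̂_st ≈ 0.5858, SE ≈ 0.0198

N = 7150; stratum weights W_h = N_h/N.
p̂_st = Σ W_h p̂_h = (2400·0.661 + 2150·0.463 + 2600·0.618)/7150 = 0.58583
V̂(p̂_st) = Σ W_h² p̂_h(1−p̂_h)/(n_h−1):
  stratum A: (2400/7150)²·0.661·0.339/282 = 8.95287e-05
  stratum B: (2150/7150)²·0.463·0.537/122 = 0.000184272
  stratum C: (2600/7150)²·0.618·0.382/266 = 0.000117356
V̂(p̂_st) = 0.000391157; SE = √V̂ = 0.0197777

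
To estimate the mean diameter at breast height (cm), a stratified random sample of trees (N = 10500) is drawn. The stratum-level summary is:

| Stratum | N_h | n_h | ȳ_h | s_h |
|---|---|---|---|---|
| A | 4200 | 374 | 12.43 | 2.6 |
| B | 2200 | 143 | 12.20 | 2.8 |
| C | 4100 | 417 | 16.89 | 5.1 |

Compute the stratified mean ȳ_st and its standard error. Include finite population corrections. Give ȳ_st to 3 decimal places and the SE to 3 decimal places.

ȳ_st = Σ W_h ȳ_h = (4200·12.43 + 2200·12.20 + 4100·16.89)/10500 = 14.12333
V̂(ȳ_st) = Σ W_h² (1 − n_h/N_h) s_h²/n_h, with W_h = N_h/N and N = 10500:
  stratum A: (4200/10500)²·(1 − 374/4200)·2.6²/374 = 0.00263445
  stratum B: (2200/10500)²·(1 − 143/2200)·2.8²/143 = 0.00225039
  stratum C: (4100/10500)²·(1 − 417/4100)·5.1²/417 = 0.00854302
V̂(ȳ_st) = 0.0134279
SE(ȳ_st) = √0.0134279 = 0.115879

ȳ_st ≈ 14.123, SE ≈ 0.116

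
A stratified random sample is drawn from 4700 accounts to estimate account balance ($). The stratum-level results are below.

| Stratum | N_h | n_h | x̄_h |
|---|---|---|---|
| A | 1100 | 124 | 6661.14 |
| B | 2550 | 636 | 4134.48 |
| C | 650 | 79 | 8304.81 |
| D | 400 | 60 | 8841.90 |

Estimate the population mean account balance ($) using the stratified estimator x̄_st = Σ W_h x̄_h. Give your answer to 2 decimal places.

x̄_st ≈ 5703.21

N = Σ N_h = 4700. Stratum weights W_h = N_h/N.
x̄_st = (1100·6661.14 + 2550·4134.48 + 650·8304.81 + 400·8841.90) / 4700 = 5703.2052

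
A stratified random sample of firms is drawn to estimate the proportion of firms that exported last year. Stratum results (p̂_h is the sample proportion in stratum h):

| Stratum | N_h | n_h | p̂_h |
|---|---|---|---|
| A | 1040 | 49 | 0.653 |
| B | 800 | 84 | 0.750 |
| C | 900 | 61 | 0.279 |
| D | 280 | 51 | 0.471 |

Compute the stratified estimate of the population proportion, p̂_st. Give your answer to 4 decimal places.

p̂_st ≈ 0.5504

N = 3020; stratum weights W_h = N_h/N.
p̂_st = Σ W_h p̂_h = (1040·0.653 + 800·0.750 + 900·0.279 + 280·0.471)/3020 = 0.55036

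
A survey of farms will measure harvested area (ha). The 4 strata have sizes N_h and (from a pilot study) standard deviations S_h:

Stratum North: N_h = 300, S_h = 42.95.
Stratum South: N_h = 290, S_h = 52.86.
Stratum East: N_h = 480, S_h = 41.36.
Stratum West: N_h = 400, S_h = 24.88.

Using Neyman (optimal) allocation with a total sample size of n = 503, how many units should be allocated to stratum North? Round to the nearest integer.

112

Neyman allocation: n_h = n · N_h S_h / Σ N_i S_i, with n = 503.
  stratum North: N_h·S_h = 300·42.95 = 12885.00
  stratum South: N_h·S_h = 290·52.86 = 15329.40
  stratum East: N_h·S_h = 480·41.36 = 19852.80
  stratum West: N_h·S_h = 400·24.88 = 9952.00
Σ N_h S_h = 58019.20
n for stratum North = 503·12885.00/58019.20 = 111.707 → 112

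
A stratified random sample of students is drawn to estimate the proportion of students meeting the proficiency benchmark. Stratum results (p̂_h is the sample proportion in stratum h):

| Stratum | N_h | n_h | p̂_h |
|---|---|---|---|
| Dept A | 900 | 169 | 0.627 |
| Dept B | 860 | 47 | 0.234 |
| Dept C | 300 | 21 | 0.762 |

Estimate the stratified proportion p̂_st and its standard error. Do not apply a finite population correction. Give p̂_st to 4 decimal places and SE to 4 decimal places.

p̂_st ≈ 0.4826, SE ≈ 0.0337

N = 2060; stratum weights W_h = N_h/N.
p̂_st = Σ W_h p̂_h = (900·0.627 + 860·0.234 + 300·0.762)/2060 = 0.48259
V̂(p̂_st) = Σ W_h² p̂_h(1−p̂_h)/(n_h−1):
  stratum Dept A: (900/2060)²·0.627·0.373/168 = 0.000265716
  stratum Dept B: (860/2060)²·0.234·0.766/46 = 0.000679124
  stratum Dept C: (300/2060)²·0.762·0.238/20 = 0.000192314
V̂(p̂_st) = 0.00113715; SE = √V̂ = 0.0337217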